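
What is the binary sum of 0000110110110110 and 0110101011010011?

Add column by column from the right: bit + bit + carry-in; write the sum mod 2, carry 1 when the sum is 2 or 3.
carry:  0001111111101100
        0000110110110110
+       0110101011010011
------------------------
       00111100010001001
(the carry out of the leftmost column, 0, becomes the leading bit)
Decimal check:
  0000110110110110 = 2048 + 1024 + 256 + 128 + 32 + 16 + 4 + 2 = 3510
  0110101011010011 = 16384 + 8192 + 2048 + 512 + 128 + 64 + 16 + 2 + 1 = 27347
  3510 + 27347 = 30857, and 00111100010001001 = 16384 + 8192 + 4096 + 2048 + 128 + 8 + 1 = 30857 ✓



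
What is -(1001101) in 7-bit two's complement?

Original (sign bit 1, negative): 1001101
Step 1 - Invert all bits: 0110010
Step 2 - Add 1: 0110011
Verification: 1001101 + 0110011 = 10000000; discarding the end carry (carry out of the top bit) leaves the 7-bit value 0000000, as required for x + (-x)



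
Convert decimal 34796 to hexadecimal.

Using repeated division by 16 (digits 10–15 are A–F):
34796 ÷ 16 = 2174 remainder 12 (C)
2174 ÷ 16 = 135 remainder 14 (E)
135 ÷ 16 = 8 remainder 7
8 ÷ 16 = 0 remainder 8
Reading remainders bottom to top: 87EC



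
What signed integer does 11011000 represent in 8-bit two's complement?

Binary: 11011000
Sign bit: 1 (negative)
Invert: 00100111
Add 1:  00101000
Magnitude: 00101000 = 32 + 8 = 40
Value: -40



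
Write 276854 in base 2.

Using repeated division by 2:
276854 ÷ 2 = 138427 remainder 0
138427 ÷ 2 = 69213 remainder 1
69213 ÷ 2 = 34606 remainder 1
34606 ÷ 2 = 17303 remainder 0
17303 ÷ 2 = 8651 remainder 1
8651 ÷ 2 = 4325 remainder 1
4325 ÷ 2 = 2162 remainder 1
2162 ÷ 2 = 1081 remainder 0
1081 ÷ 2 = 540 remainder 1
540 ÷ 2 = 270 remainder 0
270 ÷ 2 = 135 remainder 0
135 ÷ 2 = 67 remainder 1
67 ÷ 2 = 33 remainder 1
33 ÷ 2 = 16 remainder 1
16 ÷ 2 = 8 remainder 0
8 ÷ 2 = 4 remainder 0
4 ÷ 2 = 2 remainder 0
2 ÷ 2 = 1 remainder 0
1 ÷ 2 = 0 remainder 1
Reading remainders bottom to top: 1000011100101110110



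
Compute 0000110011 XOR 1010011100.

XOR: 1 when bits differ
  0000110011
^ 1010011100
------------
  1010101111
Decimal: 51 ^ 668 = 687



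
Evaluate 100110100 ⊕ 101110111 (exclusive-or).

XOR: 1 when bits differ
  100110100
^ 101110111
-----------
  001000011
Decimal: 308 ^ 375 = 67



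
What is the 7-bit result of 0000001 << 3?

Original: 0000001 (decimal 1)
Shift left by 3 positions
Append 3 zeros on the right
Result: 0001000 (decimal 8)
Equivalent: 1 << 3 = 1 × 2^3 = 8



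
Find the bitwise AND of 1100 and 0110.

AND: 1 only when both bits are 1
  1100
& 0110
------
  0100
Decimal: 12 & 6 = 4



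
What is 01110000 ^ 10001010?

XOR: 1 when bits differ
  01110000
^ 10001010
----------
  11111010
Decimal: 112 ^ 138 = 250



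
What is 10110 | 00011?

OR: 1 when either bit is 1
  10110
| 00011
-------
  10111
Decimal: 22 | 3 = 23



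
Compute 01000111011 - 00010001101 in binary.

Method 1 - Direct subtraction (column by column from the right: bit − bit − borrow-in; if negative, add 2 and borrow 1 from the next column):
borrow: 01100011000
        01000111011
-       00010001101
-------------------
        00110101110

Method 2 - Add two's complement:
Two's complement of 00010001101: invert → 11101110010, add 1 → 11101110011
  01000111011
+ 11101110011
-------------
 100110101110  (end carry out of the top bit = 1)
Discarding the end carry: 00110101110
Decimal check:
  01000111011 = 512 + 32 + 16 + 8 + 2 + 1 = 571
  00010001101 = 128 + 8 + 4 + 1 = 141
  571 - 141 = 430, and 00110101110 = 256 + 128 + 32 + 8 + 4 + 2 = 430 ✓



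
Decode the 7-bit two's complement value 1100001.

Binary: 1100001
Sign bit: 1 (negative)
Invert: 0011110
Add 1:  0011111
Magnitude: 0011111 = 16 + 8 + 4 + 2 + 1 = 31
Value: -31



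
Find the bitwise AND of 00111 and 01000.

AND: 1 only when both bits are 1
  00111
& 01000
-------
  00000
Decimal: 7 & 8 = 0



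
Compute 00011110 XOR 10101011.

XOR: 1 when bits differ
  00011110
^ 10101011
----------
  10110101
Decimal: 30 ^ 171 = 181



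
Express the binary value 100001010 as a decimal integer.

Sum of powers of 2 for each 1-bit:
2^1 + 2^3 + 2^8
= 2 + 8 + 256
= 266



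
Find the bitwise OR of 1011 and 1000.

OR: 1 when either bit is 1
  1011
| 1000
------
  1011
Decimal: 11 | 8 = 11



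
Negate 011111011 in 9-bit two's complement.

Original: 011111011
Step 1 - Invert all bits: 100000100
Step 2 - Add 1: 100000101
Verification: 011111011 + 100000101 = 1000000000; discarding the end carry (carry out of the top bit) leaves the 9-bit value 000000000, as required for x + (-x)



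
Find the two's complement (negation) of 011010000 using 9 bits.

Original: 011010000
Step 1 - Invert all bits: 100101111
Step 2 - Add 1: 100110000
Verification: 011010000 + 100110000 = 1000000000; discarding the end carry (carry out of the top bit) leaves the 9-bit value 000000000, as required for x + (-x)



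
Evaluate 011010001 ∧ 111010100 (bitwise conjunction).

AND: 1 only when both bits are 1
  011010001
& 111010100
-----------
  011010000
Decimal: 209 & 468 = 208



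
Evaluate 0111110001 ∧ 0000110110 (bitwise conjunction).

AND: 1 only when both bits are 1
  0111110001
& 0000110110
------------
  0000110000
Decimal: 497 & 54 = 48



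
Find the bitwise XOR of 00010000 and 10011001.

XOR: 1 when bits differ
  00010000
^ 10011001
----------
  10001001
Decimal: 16 ^ 153 = 137



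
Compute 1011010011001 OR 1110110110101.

OR: 1 when either bit is 1
  1011010011001
| 1110110110101
---------------
  1111110111101
Decimal: 5785 | 7605 = 8125



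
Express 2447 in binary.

Using repeated division by 2:
2447 ÷ 2 = 1223 remainder 1
1223 ÷ 2 = 611 remainder 1
611 ÷ 2 = 305 remainder 1
305 ÷ 2 = 152 remainder 1
152 ÷ 2 = 76 remainder 0
76 ÷ 2 = 38 remainder 0
38 ÷ 2 = 19 remainder 0
19 ÷ 2 = 9 remainder 1
9 ÷ 2 = 4 remainder 1
4 ÷ 2 = 2 remainder 0
2 ÷ 2 = 1 remainder 0
1 ÷ 2 = 0 remainder 1
Reading remainders bottom to top: 100110001111



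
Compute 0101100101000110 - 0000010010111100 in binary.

Method 1 - Direct subtraction (column by column from the right: bit − bit − borrow-in; if negative, add 2 and borrow 1 from the next column):
borrow: 0000100101110000
        0101100101000110
-       0000010010111100
------------------------
        0101010010001010

Method 2 - Add two's complement:
Two's complement of 0000010010111100: invert → 1111101101000011, add 1 → 1111101101000100
  0101100101000110
+ 1111101101000100
------------------
 10101010010001010  (end carry out of the top bit = 1)
Discarding the end carry: 0101010010001010
Decimal check:
  0101100101000110 = 16384 + 4096 + 2048 + 256 + 64 + 4 + 2 = 22854
  0000010010111100 = 1024 + 128 + 32 + 16 + 8 + 4 = 1212
  22854 - 1212 = 21642, and 0101010010001010 = 16384 + 4096 + 1024 + 128 + 8 + 2 = 21642 ✓



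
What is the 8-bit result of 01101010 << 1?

Original: 01101010 (decimal 106)
Shift left by 1 position
Append 1 zero on the right
Result: 11010100 (decimal 212)
Equivalent: 106 << 1 = 106 × 2^1 = 212



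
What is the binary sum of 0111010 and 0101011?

Add column by column from the right: bit + bit + carry-in; write the sum mod 2, carry 1 when the sum is 2 or 3.
carry:  1110100
        0111010
+       0101011
---------------
       01100101
(the carry out of the leftmost column, 0, becomes the leading bit)
Decimal check:
  0111010 = 32 + 16 + 8 + 2 = 58
  0101011 = 32 + 8 + 2 + 1 = 43
  58 + 43 = 101, and 01100101 = 64 + 32 + 4 + 1 = 101 ✓



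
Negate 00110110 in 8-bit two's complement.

Original: 00110110
Step 1 - Invert all bits: 11001001
Step 2 - Add 1: 11001010
Verification: 00110110 + 11001010 = 100000000; discarding the end carry (carry out of the top bit) leaves the 8-bit value 00000000, as required for x + (-x)



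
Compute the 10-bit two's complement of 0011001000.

Original: 0011001000
Step 1 - Invert all bits: 1100110111
Step 2 - Add 1: 1100111000
Verification: 0011001000 + 1100111000 = 10000000000; discarding the end carry (carry out of the top bit) leaves the 10-bit value 0000000000, as required for x + (-x)



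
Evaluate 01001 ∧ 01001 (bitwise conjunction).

AND: 1 only when both bits are 1
  01001
& 01001
-------
  01001
Decimal: 9 & 9 = 9



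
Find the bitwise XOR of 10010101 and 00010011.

XOR: 1 when bits differ
  10010101
^ 00010011
----------
  10000110
Decimal: 149 ^ 19 = 134



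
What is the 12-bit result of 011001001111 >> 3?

Original: 011001001111 (decimal 1615)
Shift right by 3 positions
Drop the 3 low bits; fill with zeros on the left
Result: 000011001001 (decimal 201)
Equivalent: 1615 >> 3 = 1615 ÷ 2^3 = 201



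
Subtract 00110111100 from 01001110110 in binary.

Method 1 - Direct subtraction (column by column from the right: bit − bit − borrow-in; if negative, add 2 and borrow 1 from the next column):
borrow: 01101110000
        01001110110
-       00110111100
-------------------
        00010111010

Method 2 - Add two's complement:
Two's complement of 00110111100: invert → 11001000011, add 1 → 11001000100
  01001110110
+ 11001000100
-------------
 100010111010  (end carry out of the top bit = 1)
Discarding the end carry: 00010111010
Decimal check:
  01001110110 = 512 + 64 + 32 + 16 + 4 + 2 = 630
  00110111100 = 256 + 128 + 32 + 16 + 8 + 4 = 444
  630 - 444 = 186, and 00010111010 = 128 + 32 + 16 + 8 + 2 = 186 ✓



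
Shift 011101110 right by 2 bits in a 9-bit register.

Original: 011101110 (decimal 238)
Shift right by 2 positions
Drop the 2 low bits; fill with zeros on the left
Result: 000111011 (decimal 59)
Equivalent: 238 >> 2 = 238 ÷ 2^2 = 59



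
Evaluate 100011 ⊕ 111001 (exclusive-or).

XOR: 1 when bits differ
  100011
^ 111001
--------
  011010
Decimal: 35 ^ 57 = 26



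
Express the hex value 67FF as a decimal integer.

Expand by place value (powers of 16):
Digit values: F = 15
67FF = 6 × 16^3 + 7 × 16^2 + 15 × 16^1 + 15 × 16^0
= 6 × 4096 + 7 × 256 + 15 × 16 + 15 × 1
= 24576 + 1792 + 240 + 15
= 26623



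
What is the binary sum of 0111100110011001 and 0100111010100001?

Add column by column from the right: bit + bit + carry-in; write the sum mod 2, carry 1 when the sum is 2 or 3.
carry:  1111111100000010
        0111100110011001
+       0100111010100001
------------------------
       01100100000111010
(the carry out of the leftmost column, 0, becomes the leading bit)
Decimal check:
  0111100110011001 = 16384 + 8192 + 4096 + 2048 + 256 + 128 + 16 + 8 + 1 = 31129
  0100111010100001 = 16384 + 2048 + 1024 + 512 + 128 + 32 + 1 = 20129
  31129 + 20129 = 51258, and 01100100000111010 = 32768 + 16384 + 2048 + 32 + 16 + 8 + 2 = 51258 ✓



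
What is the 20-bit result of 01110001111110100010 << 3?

Original: 01110001111110100010 (decimal 466850)
Shift left by 3 positions
Append 3 zeros on the right and drop the 3 high bits that overflow the 20-bit width
Result: 10001111110100010000 (decimal 589072)
Equivalent: 466850 << 3 = 466850 × 2^3 = 3734800, truncated to 20 bits = 589072



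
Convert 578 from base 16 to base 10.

Expand by place value (powers of 16):
578 = 5 × 16^2 + 7 × 16^1 + 8 × 16^0
= 5 × 256 + 7 × 16 + 8 × 1
= 1280 + 112 + 8
= 1400



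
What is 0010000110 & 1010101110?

AND: 1 only when both bits are 1
  0010000110
& 1010101110
------------
  0010000110
Decimal: 134 & 686 = 134



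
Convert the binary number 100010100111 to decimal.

Sum of powers of 2 for each 1-bit:
2^0 + 2^1 + 2^2 + 2^5 + 2^7 + 2^11
= 1 + 2 + 4 + 32 + 128 + 2048
= 2215



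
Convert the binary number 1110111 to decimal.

Sum of powers of 2 for each 1-bit:
2^0 + 2^1 + 2^2 + 2^4 + 2^5 + 2^6
= 1 + 2 + 4 + 16 + 32 + 64
= 119



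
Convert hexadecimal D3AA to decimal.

Expand by place value (powers of 16):
Digit values: D = 13, A = 10
D3AA = 13 × 16^3 + 3 × 16^2 + 10 × 16^1 + 10 × 16^0
= 13 × 4096 + 3 × 256 + 10 × 16 + 10 × 1
= 53248 + 768 + 160 + 10
= 54186



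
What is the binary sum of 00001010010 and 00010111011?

Add column by column from the right: bit + bit + carry-in; write the sum mod 2, carry 1 when the sum is 2 or 3.
carry:  00111100100
        00001010010
+       00010111011
-------------------
       000100001101
(the carry out of the leftmost column, 0, becomes the leading bit)
Decimal check:
  00001010010 = 64 + 16 + 2 = 82
  00010111011 = 128 + 32 + 16 + 8 + 2 + 1 = 187
  82 + 187 = 269, and 000100001101 = 256 + 8 + 4 + 1 = 269 ✓



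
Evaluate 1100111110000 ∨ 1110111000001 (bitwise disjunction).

OR: 1 when either bit is 1
  1100111110000
| 1110111000001
---------------
  1110111110001
Decimal: 6640 | 7617 = 7665



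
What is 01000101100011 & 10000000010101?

AND: 1 only when both bits are 1
  01000101100011
& 10000000010101
----------------
  00000000000001
Decimal: 4451 & 8213 = 1



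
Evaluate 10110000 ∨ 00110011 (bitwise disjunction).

OR: 1 when either bit is 1
  10110000
| 00110011
----------
  10110011
Decimal: 176 | 51 = 179



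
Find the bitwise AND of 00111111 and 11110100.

AND: 1 only when both bits are 1
  00111111
& 11110100
----------
  00110100
Decimal: 63 & 244 = 52



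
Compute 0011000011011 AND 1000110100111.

AND: 1 only when both bits are 1
  0011000011011
& 1000110100111
---------------
  0000000000011
Decimal: 1563 & 4519 = 3



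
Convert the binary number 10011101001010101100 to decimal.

Sum of powers of 2 for each 1-bit:
2^2 + 2^3 + 2^5 + 2^7 + 2^9 + 2^12 + 2^14 + 2^15 + 2^16 + 2^19
= 4 + 8 + 32 + 128 + 512 + 4096 + 16384 + 32768 + 65536 + 524288
= 643756



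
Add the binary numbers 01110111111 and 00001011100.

Add column by column from the right: bit + bit + carry-in; write the sum mod 2, carry 1 when the sum is 2 or 3.
carry:  11111111000
        01110111111
+       00001011100
-------------------
       010000011011
(the carry out of the leftmost column, 0, becomes the leading bit)
Decimal check:
  01110111111 = 512 + 256 + 128 + 32 + 16 + 8 + 4 + 2 + 1 = 959
  00001011100 = 64 + 16 + 8 + 4 = 92
  959 + 92 = 1051, and 010000011011 = 1024 + 16 + 8 + 2 + 1 = 1051 ✓



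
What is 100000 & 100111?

AND: 1 only when both bits are 1
  100000
& 100111
--------
  100000
Decimal: 32 & 39 = 32



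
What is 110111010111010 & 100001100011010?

AND: 1 only when both bits are 1
  110111010111010
& 100001100011010
-----------------
  100001000011010
Decimal: 28346 & 17178 = 16922



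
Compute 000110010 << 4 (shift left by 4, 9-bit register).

Original: 000110010 (decimal 50)
Shift left by 4 positions
Append 4 zeros on the right and drop the 4 high bits that overflow the 9-bit width
Result: 100100000 (decimal 288)
Equivalent: 50 << 4 = 50 × 2^4 = 800, truncated to 9 bits = 288



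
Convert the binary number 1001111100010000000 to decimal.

Sum of powers of 2 for each 1-bit:
2^7 + 2^11 + 2^12 + 2^13 + 2^14 + 2^15 + 2^18
= 128 + 2048 + 4096 + 8192 + 16384 + 32768 + 262144
= 325760



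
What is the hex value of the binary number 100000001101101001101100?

Group into 4-bit nibbles from right:
  1000 = 8
  0000 = 0
  1101 = D
  1010 = A
  0110 = 6
  1100 = C
Result: 80DA6C



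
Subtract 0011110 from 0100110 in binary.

Method 1 - Direct subtraction (column by column from the right: bit − bit − borrow-in; if negative, add 2 and borrow 1 from the next column):
borrow: 0110000
        0100110
-       0011110
---------------
        0001000

Method 2 - Add two's complement:
Two's complement of 0011110: invert → 1100001, add 1 → 1100010
  0100110
+ 1100010
---------
 10001000  (end carry out of the top bit = 1)
Discarding the end carry: 0001000
Decimal check:
  0100110 = 32 + 4 + 2 = 38
  0011110 = 16 + 8 + 4 + 2 = 30
  38 - 30 = 8, and 0001000 = 8 ✓



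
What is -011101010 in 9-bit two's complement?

Original: 011101010
Step 1 - Invert all bits: 100010101
Step 2 - Add 1: 100010110
Verification: 011101010 + 100010110 = 1000000000; discarding the end carry (carry out of the top bit) leaves the 9-bit value 000000000, as required for x + (-x)



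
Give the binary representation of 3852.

Using repeated division by 2:
3852 ÷ 2 = 1926 remainder 0
1926 ÷ 2 = 963 remainder 0
963 ÷ 2 = 481 remainder 1
481 ÷ 2 = 240 remainder 1
240 ÷ 2 = 120 remainder 0
120 ÷ 2 = 60 remainder 0
60 ÷ 2 = 30 remainder 0
30 ÷ 2 = 15 remainder 0
15 ÷ 2 = 7 remainder 1
7 ÷ 2 = 3 remainder 1
3 ÷ 2 = 1 remainder 1
1 ÷ 2 = 0 remainder 1
Reading remainders bottom to top: 111100001100



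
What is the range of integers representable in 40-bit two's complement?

For 40-bit two's complement:
Minimum: -2^39 = -549755813888
Maximum: 2^39 - 1 = 549755813887



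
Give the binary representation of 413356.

Using repeated division by 2:
413356 ÷ 2 = 206678 remainder 0
206678 ÷ 2 = 103339 remainder 0
103339 ÷ 2 = 51669 remainder 1
51669 ÷ 2 = 25834 remainder 1
25834 ÷ 2 = 12917 remainder 0
12917 ÷ 2 = 6458 remainder 1
6458 ÷ 2 = 3229 remainder 0
3229 ÷ 2 = 1614 remainder 1
1614 ÷ 2 = 807 remainder 0
807 ÷ 2 = 403 remainder 1
403 ÷ 2 = 201 remainder 1
201 ÷ 2 = 100 remainder 1
100 ÷ 2 = 50 remainder 0
50 ÷ 2 = 25 remainder 0
25 ÷ 2 = 12 remainder 1
12 ÷ 2 = 6 remainder 0
6 ÷ 2 = 3 remainder 0
3 ÷ 2 = 1 remainder 1
1 ÷ 2 = 0 remainder 1
Reading remainders bottom to top: 1100100111010101100



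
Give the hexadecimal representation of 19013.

Using repeated division by 16 (digits 10–15 are A–F):
19013 ÷ 16 = 1188 remainder 5
1188 ÷ 16 = 74 remainder 4
74 ÷ 16 = 4 remainder 10 (A)
4 ÷ 16 = 0 remainder 4
Reading remainders bottom to top: 4A45



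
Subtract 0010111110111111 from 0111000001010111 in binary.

Method 1 - Direct subtraction (column by column from the right: bit − bit − borrow-in; if negative, add 2 and borrow 1 from the next column):
borrow: 0001111101110000
        0111000001010111
-       0010111110111111
------------------------
        0100000010011000

Method 2 - Add two's complement:
Two's complement of 0010111110111111: invert → 1101000001000000, add 1 → 1101000001000001
  0111000001010111
+ 1101000001000001
------------------
 10100000010011000  (end carry out of the top bit = 1)
Discarding the end carry: 0100000010011000
Decimal check:
  0111000001010111 = 16384 + 8192 + 4096 + 64 + 16 + 4 + 2 + 1 = 28759
  0010111110111111 = 8192 + 2048 + 1024 + 512 + 256 + 128 + 32 + 16 + 8 + 4 + 2 + 1 = 12223
  28759 - 12223 = 16536, and 0100000010011000 = 16384 + 128 + 16 + 8 = 16536 ✓



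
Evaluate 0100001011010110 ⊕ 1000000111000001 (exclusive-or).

XOR: 1 when bits differ
  0100001011010110
^ 1000000111000001
------------------
  1100001100010111
Decimal: 17110 ^ 33217 = 49943



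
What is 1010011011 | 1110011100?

OR: 1 when either bit is 1
  1010011011
| 1110011100
------------
  1110011111
Decimal: 667 | 924 = 927



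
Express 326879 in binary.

Using repeated division by 2:
326879 ÷ 2 = 163439 remainder 1
163439 ÷ 2 = 81719 remainder 1
81719 ÷ 2 = 40859 remainder 1
40859 ÷ 2 = 20429 remainder 1
20429 ÷ 2 = 10214 remainder 1
10214 ÷ 2 = 5107 remainder 0
5107 ÷ 2 = 2553 remainder 1
2553 ÷ 2 = 1276 remainder 1
1276 ÷ 2 = 638 remainder 0
638 ÷ 2 = 319 remainder 0
319 ÷ 2 = 159 remainder 1
159 ÷ 2 = 79 remainder 1
79 ÷ 2 = 39 remainder 1
39 ÷ 2 = 19 remainder 1
19 ÷ 2 = 9 remainder 1
9 ÷ 2 = 4 remainder 1
4 ÷ 2 = 2 remainder 0
2 ÷ 2 = 1 remainder 0
1 ÷ 2 = 0 remainder 1
Reading remainders bottom to top: 1001111110011011111



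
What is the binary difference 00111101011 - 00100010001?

Method 1 - Direct subtraction (column by column from the right: bit − bit − borrow-in; if negative, add 2 and borrow 1 from the next column):
borrow: 00000100000
        00111101011
-       00100010001
-------------------
        00011011010

Method 2 - Add two's complement:
Two's complement of 00100010001: invert → 11011101110, add 1 → 11011101111
  00111101011
+ 11011101111
-------------
 100011011010  (end carry out of the top bit = 1)
Discarding the end carry: 00011011010
Decimal check:
  00111101011 = 256 + 128 + 64 + 32 + 8 + 2 + 1 = 491
  00100010001 = 256 + 16 + 1 = 273
  491 - 273 = 218, and 00011011010 = 128 + 64 + 16 + 8 + 2 = 218 ✓



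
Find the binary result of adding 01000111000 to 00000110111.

Add column by column from the right: bit + bit + carry-in; write the sum mod 2, carry 1 when the sum is 2 or 3.
carry:  00001100000
        01000111000
+       00000110111
-------------------
       001001101111
(the carry out of the leftmost column, 0, becomes the leading bit)
Decimal check:
  01000111000 = 512 + 32 + 16 + 8 = 568
  00000110111 = 32 + 16 + 4 + 2 + 1 = 55
  568 + 55 = 623, and 001001101111 = 512 + 64 + 32 + 8 + 4 + 2 + 1 = 623 ✓



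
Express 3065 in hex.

Using repeated division by 16 (digits 10–15 are A–F):
3065 ÷ 16 = 191 remainder 9
191 ÷ 16 = 11 remainder 15 (F)
11 ÷ 16 = 0 remainder 11 (B)
Reading remainders bottom to top: BF9



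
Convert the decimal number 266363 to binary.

Using repeated division by 2:
266363 ÷ 2 = 133181 remainder 1
133181 ÷ 2 = 66590 remainder 1
66590 ÷ 2 = 33295 remainder 0
33295 ÷ 2 = 16647 remainder 1
16647 ÷ 2 = 8323 remainder 1
8323 ÷ 2 = 4161 remainder 1
4161 ÷ 2 = 2080 remainder 1
2080 ÷ 2 = 1040 remainder 0
1040 ÷ 2 = 520 remainder 0
520 ÷ 2 = 260 remainder 0
260 ÷ 2 = 130 remainder 0
130 ÷ 2 = 65 remainder 0
65 ÷ 2 = 32 remainder 1
32 ÷ 2 = 16 remainder 0
16 ÷ 2 = 8 remainder 0
8 ÷ 2 = 4 remainder 0
4 ÷ 2 = 2 remainder 0
2 ÷ 2 = 1 remainder 0
1 ÷ 2 = 0 remainder 1
Reading remainders bottom to top: 1000001000001111011



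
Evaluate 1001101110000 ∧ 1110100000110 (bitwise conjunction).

AND: 1 only when both bits are 1
  1001101110000
& 1110100000110
---------------
  1000100000000
Decimal: 4976 & 7430 = 4352



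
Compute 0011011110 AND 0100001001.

AND: 1 only when both bits are 1
  0011011110
& 0100001001
------------
  0000001000
Decimal: 222 & 265 = 8



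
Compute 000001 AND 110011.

AND: 1 only when both bits are 1
  000001
& 110011
--------
  000001
Decimal: 1 & 51 = 1



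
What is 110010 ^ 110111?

XOR: 1 when bits differ
  110010
^ 110111
--------
  000101
Decimal: 50 ^ 55 = 5



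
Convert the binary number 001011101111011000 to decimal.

Sum of powers of 2 for each 1-bit:
2^3 + 2^4 + 2^6 + 2^7 + 2^8 + 2^9 + 2^11 + 2^12 + 2^13 + 2^15
= 8 + 16 + 64 + 128 + 256 + 512 + 2048 + 4096 + 8192 + 32768
= 48088



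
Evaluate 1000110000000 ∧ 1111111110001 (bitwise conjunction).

AND: 1 only when both bits are 1
  1000110000000
& 1111111110001
---------------
  1000110000000
Decimal: 4480 & 8177 = 4480



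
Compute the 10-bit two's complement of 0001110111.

Original: 0001110111
Step 1 - Invert all bits: 1110001000
Step 2 - Add 1: 1110001001
Verification: 0001110111 + 1110001001 = 10000000000; discarding the end carry (carry out of the top bit) leaves the 10-bit value 0000000000, as required for x + (-x)



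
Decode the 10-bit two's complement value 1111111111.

Binary: 1111111111
Sign bit: 1 (negative)
Invert: 0000000000
Add 1:  0000000001
Magnitude: 0000000001 = 1
Value: -1



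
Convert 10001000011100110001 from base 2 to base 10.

Sum of powers of 2 for each 1-bit:
2^0 + 2^4 + 2^5 + 2^8 + 2^9 + 2^10 + 2^15 + 2^19
= 1 + 16 + 32 + 256 + 512 + 1024 + 32768 + 524288
= 558897



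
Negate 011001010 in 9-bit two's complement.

Original: 011001010
Step 1 - Invert all bits: 100110101
Step 2 - Add 1: 100110110
Verification: 011001010 + 100110110 = 1000000000; discarding the end carry (carry out of the top bit) leaves the 9-bit value 000000000, as required for x + (-x)



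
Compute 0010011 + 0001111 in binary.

Add column by column from the right: bit + bit + carry-in; write the sum mod 2, carry 1 when the sum is 2 or 3.
carry:  0111110
        0010011
+       0001111
---------------
       00100010
(the carry out of the leftmost column, 0, becomes the leading bit)
Decimal check:
  0010011 = 16 + 2 + 1 = 19
  0001111 = 8 + 4 + 2 + 1 = 15
  19 + 15 = 34, and 00100010 = 32 + 2 = 34 ✓



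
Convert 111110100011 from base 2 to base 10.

Sum of powers of 2 for each 1-bit:
2^0 + 2^1 + 2^5 + 2^7 + 2^8 + 2^9 + 2^10 + 2^11
= 1 + 2 + 32 + 128 + 256 + 512 + 1024 + 2048
= 4003



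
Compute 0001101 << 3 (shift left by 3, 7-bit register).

Original: 0001101 (decimal 13)
Shift left by 3 positions
Append 3 zeros on the right
Result: 1101000 (decimal 104)
Equivalent: 13 << 3 = 13 × 2^3 = 104



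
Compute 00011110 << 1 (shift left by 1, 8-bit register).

Original: 00011110 (decimal 30)
Shift left by 1 position
Append 1 zero on the right
Result: 00111100 (decimal 60)
Equivalent: 30 << 1 = 30 × 2^1 = 60



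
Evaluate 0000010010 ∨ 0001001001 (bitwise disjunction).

OR: 1 when either bit is 1
  0000010010
| 0001001001
------------
  0001011011
Decimal: 18 | 73 = 91



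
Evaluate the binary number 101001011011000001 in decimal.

Sum of powers of 2 for each 1-bit:
2^0 + 2^6 + 2^7 + 2^9 + 2^10 + 2^12 + 2^15 + 2^17
= 1 + 64 + 128 + 512 + 1024 + 4096 + 32768 + 131072
= 169665



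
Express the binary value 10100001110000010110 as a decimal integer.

Sum of powers of 2 for each 1-bit:
2^1 + 2^2 + 2^4 + 2^10 + 2^11 + 2^12 + 2^17 + 2^19
= 2 + 4 + 16 + 1024 + 2048 + 4096 + 131072 + 524288
= 662550



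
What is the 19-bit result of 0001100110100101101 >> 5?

Original: 0001100110100101101 (decimal 52525)
Shift right by 5 positions
Drop the 5 low bits; fill with zeros on the left
Result: 0000000011001101001 (decimal 1641)
Equivalent: 52525 >> 5 = 52525 ÷ 2^5 = 1641



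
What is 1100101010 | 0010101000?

OR: 1 when either bit is 1
  1100101010
| 0010101000
------------
  1110101010
Decimal: 810 | 168 = 938



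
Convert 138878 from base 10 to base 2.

Using repeated division by 2:
138878 ÷ 2 = 69439 remainder 0
69439 ÷ 2 = 34719 remainder 1
34719 ÷ 2 = 17359 remainder 1
17359 ÷ 2 = 8679 remainder 1
8679 ÷ 2 = 4339 remainder 1
4339 ÷ 2 = 2169 remainder 1
2169 ÷ 2 = 1084 remainder 1
1084 ÷ 2 = 542 remainder 0
542 ÷ 2 = 271 remainder 0
271 ÷ 2 = 135 remainder 1
135 ÷ 2 = 67 remainder 1
67 ÷ 2 = 33 remainder 1
33 ÷ 2 = 16 remainder 1
16 ÷ 2 = 8 remainder 0
8 ÷ 2 = 4 remainder 0
4 ÷ 2 = 2 remainder 0
2 ÷ 2 = 1 remainder 0
1 ÷ 2 = 0 remainder 1
Reading remainders bottom to top: 100001111001111110



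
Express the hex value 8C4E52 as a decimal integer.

Expand by place value (powers of 16):
Digit values: C = 12, E = 14
8C4E52 = 8 × 16^5 + 12 × 16^4 + 4 × 16^3 + 14 × 16^2 + 5 × 16^1 + 2 × 16^0
= 8 × 1048576 + 12 × 65536 + 4 × 4096 + 14 × 256 + 5 × 16 + 2 × 1
= 8388608 + 786432 + 16384 + 3584 + 80 + 2
= 9195090



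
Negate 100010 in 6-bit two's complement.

Original (sign bit 1, negative): 100010
Step 1 - Invert all bits: 011101
Step 2 - Add 1: 011110
Verification: 100010 + 011110 = 1000000; discarding the end carry (carry out of the top bit) leaves the 6-bit value 000000, as required for x + (-x)



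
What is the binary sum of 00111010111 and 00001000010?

Add column by column from the right: bit + bit + carry-in; write the sum mod 2, carry 1 when the sum is 2 or 3.
carry:  01110001100
        00111010111
+       00001000010
-------------------
       001000011001
(the carry out of the leftmost column, 0, becomes the leading bit)
Decimal check:
  00111010111 = 256 + 128 + 64 + 16 + 4 + 2 + 1 = 471
  00001000010 = 64 + 2 = 66
  471 + 66 = 537, and 001000011001 = 512 + 16 + 8 + 1 = 537 ✓



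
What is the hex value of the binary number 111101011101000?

Group into 4-bit nibbles from right:
  0111 = 7
  1010 = A
  1110 = E
  1000 = 8
Result: 7AE8



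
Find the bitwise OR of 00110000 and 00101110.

OR: 1 when either bit is 1
  00110000
| 00101110
----------
  00111110
Decimal: 48 | 46 = 62



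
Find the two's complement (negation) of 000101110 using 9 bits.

Original: 000101110
Step 1 - Invert all bits: 111010001
Step 2 - Add 1: 111010010
Verification: 000101110 + 111010010 = 1000000000; discarding the end carry (carry out of the top bit) leaves the 9-bit value 000000000, as required for x + (-x)



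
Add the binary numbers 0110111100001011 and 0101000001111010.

Add column by column from the right: bit + bit + carry-in; write the sum mod 2, carry 1 when the sum is 2 or 3.
carry:  1000000011110100
        0110111100001011
+       0101000001111010
------------------------
       01011111110000101
(the carry out of the leftmost column, 0, becomes the leading bit)
Decimal check:
  0110111100001011 = 16384 + 8192 + 2048 + 1024 + 512 + 256 + 8 + 2 + 1 = 28427
  0101000001111010 = 16384 + 4096 + 64 + 32 + 16 + 8 + 2 = 20602
  28427 + 20602 = 49029, and 01011111110000101 = 32768 + 8192 + 4096 + 2048 + 1024 + 512 + 256 + 128 + 4 + 1 = 49029 ✓



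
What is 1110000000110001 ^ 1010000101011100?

XOR: 1 when bits differ
  1110000000110001
^ 1010000101011100
------------------
  0100000101101101
Decimal: 57393 ^ 41308 = 16749



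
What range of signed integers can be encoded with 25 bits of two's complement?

For 25-bit two's complement:
Minimum: -2^24 = -16777216
Maximum: 2^24 - 1 = 16777215



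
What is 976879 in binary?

Using repeated division by 2:
976879 ÷ 2 = 488439 remainder 1
488439 ÷ 2 = 244219 remainder 1
244219 ÷ 2 = 122109 remainder 1
122109 ÷ 2 = 61054 remainder 1
61054 ÷ 2 = 30527 remainder 0
30527 ÷ 2 = 15263 remainder 1
15263 ÷ 2 = 7631 remainder 1
7631 ÷ 2 = 3815 remainder 1
3815 ÷ 2 = 1907 remainder 1
1907 ÷ 2 = 953 remainder 1
953 ÷ 2 = 476 remainder 1
476 ÷ 2 = 238 remainder 0
238 ÷ 2 = 119 remainder 0
119 ÷ 2 = 59 remainder 1
59 ÷ 2 = 29 remainder 1
29 ÷ 2 = 14 remainder 1
14 ÷ 2 = 7 remainder 0
7 ÷ 2 = 3 remainder 1
3 ÷ 2 = 1 remainder 1
1 ÷ 2 = 0 remainder 1
Reading remainders bottom to top: 11101110011111101111



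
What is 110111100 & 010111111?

AND: 1 only when both bits are 1
  110111100
& 010111111
-----------
  010111100
Decimal: 444 & 191 = 188



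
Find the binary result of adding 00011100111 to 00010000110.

Add column by column from the right: bit + bit + carry-in; write the sum mod 2, carry 1 when the sum is 2 or 3.
carry:  00100001100
        00011100111
+       00010000110
-------------------
       000101101101
(the carry out of the leftmost column, 0, becomes the leading bit)
Decimal check:
  00011100111 = 128 + 64 + 32 + 4 + 2 + 1 = 231
  00010000110 = 128 + 4 + 2 = 134
  231 + 134 = 365, and 000101101101 = 256 + 64 + 32 + 8 + 4 + 1 = 365 ✓



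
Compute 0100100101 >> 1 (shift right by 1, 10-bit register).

Original: 0100100101 (decimal 293)
Shift right by 1 position
Drop the 1 low bit; fill with zero on the left
Result: 0010010010 (decimal 146)
Equivalent: 293 >> 1 = 293 ÷ 2^1 = 146



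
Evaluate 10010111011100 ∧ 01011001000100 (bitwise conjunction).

AND: 1 only when both bits are 1
  10010111011100
& 01011001000100
----------------
  00010001000100
Decimal: 9692 & 5700 = 1092



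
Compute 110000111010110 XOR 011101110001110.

XOR: 1 when bits differ
  110000111010110
^ 011101110001110
-----------------
  101101001011000
Decimal: 25046 ^ 15246 = 23128



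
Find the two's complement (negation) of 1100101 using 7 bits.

Original (sign bit 1, negative): 1100101
Step 1 - Invert all bits: 0011010
Step 2 - Add 1: 0011011
Verification: 1100101 + 0011011 = 10000000; discarding the end carry (carry out of the top bit) leaves the 7-bit value 0000000, as required for x + (-x)



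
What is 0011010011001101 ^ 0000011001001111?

XOR: 1 when bits differ
  0011010011001101
^ 0000011001001111
------------------
  0011001010000010
Decimal: 13517 ^ 1615 = 12930



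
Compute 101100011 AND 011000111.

AND: 1 only when both bits are 1
  101100011
& 011000111
-----------
  001000011
Decimal: 355 & 199 = 67



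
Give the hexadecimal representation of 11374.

Using repeated division by 16 (digits 10–15 are A–F):
11374 ÷ 16 = 710 remainder 14 (E)
710 ÷ 16 = 44 remainder 6
44 ÷ 16 = 2 remainder 12 (C)
2 ÷ 16 = 0 remainder 2
Reading remainders bottom to top: 2C6E



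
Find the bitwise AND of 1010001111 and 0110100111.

AND: 1 only when both bits are 1
  1010001111
& 0110100111
------------
  0010000111
Decimal: 655 & 423 = 135



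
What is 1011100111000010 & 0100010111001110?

AND: 1 only when both bits are 1
  1011100111000010
& 0100010111001110
------------------
  0000000111000010
Decimal: 47554 & 17870 = 450



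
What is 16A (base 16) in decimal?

Expand by place value (powers of 16):
Digit values: A = 10
16A = 1 × 16^2 + 6 × 16^1 + 10 × 16^0
= 1 × 256 + 6 × 16 + 10 × 1
= 256 + 96 + 10
= 362



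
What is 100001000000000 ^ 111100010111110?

XOR: 1 when bits differ
  100001000000000
^ 111100010111110
-----------------
  011101010111110
Decimal: 16896 ^ 30910 = 15038



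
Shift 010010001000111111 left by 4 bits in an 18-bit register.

Original: 010010001000111111 (decimal 74303)
Shift left by 4 positions
Append 4 zeros on the right and drop the 4 high bits that overflow the 18-bit width
Result: 100010001111110000 (decimal 140272)
Equivalent: 74303 << 4 = 74303 × 2^4 = 1188848, truncated to 18 bits = 140272



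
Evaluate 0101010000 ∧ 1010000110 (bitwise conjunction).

AND: 1 only when both bits are 1
  0101010000
& 1010000110
------------
  0000000000
Decimal: 336 & 646 = 0



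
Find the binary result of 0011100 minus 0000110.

Method 1 - Direct subtraction (column by column from the right: bit − bit − borrow-in; if negative, add 2 and borrow 1 from the next column):
borrow: 0001100
        0011100
-       0000110
---------------
        0010110

Method 2 - Add two's complement:
Two's complement of 0000110: invert → 1111001, add 1 → 1111010
  0011100
+ 1111010
---------
 10010110  (end carry out of the top bit = 1)
Discarding the end carry: 0010110
Decimal check:
  0011100 = 16 + 8 + 4 = 28
  0000110 = 4 + 2 = 6
  28 - 6 = 22, and 0010110 = 16 + 4 + 2 = 22 ✓



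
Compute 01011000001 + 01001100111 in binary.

Add column by column from the right: bit + bit + carry-in; write the sum mod 2, carry 1 when the sum is 2 or 3.
carry:  10110001110
        01011000001
+       01001100111
-------------------
       010100101000
(the carry out of the leftmost column, 0, becomes the leading bit)
Decimal check:
  01011000001 = 512 + 128 + 64 + 1 = 705
  01001100111 = 512 + 64 + 32 + 4 + 2 + 1 = 615
  705 + 615 = 1320, and 010100101000 = 1024 + 256 + 32 + 8 = 1320 ✓



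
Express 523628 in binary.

Using repeated division by 2:
523628 ÷ 2 = 261814 remainder 0
261814 ÷ 2 = 130907 remainder 0
130907 ÷ 2 = 65453 remainder 1
65453 ÷ 2 = 32726 remainder 1
32726 ÷ 2 = 16363 remainder 0
16363 ÷ 2 = 8181 remainder 1
8181 ÷ 2 = 4090 remainder 1
4090 ÷ 2 = 2045 remainder 0
2045 ÷ 2 = 1022 remainder 1
1022 ÷ 2 = 511 remainder 0
511 ÷ 2 = 255 remainder 1
255 ÷ 2 = 127 remainder 1
127 ÷ 2 = 63 remainder 1
63 ÷ 2 = 31 remainder 1
31 ÷ 2 = 15 remainder 1
15 ÷ 2 = 7 remainder 1
7 ÷ 2 = 3 remainder 1
3 ÷ 2 = 1 remainder 1
1 ÷ 2 = 0 remainder 1
Reading remainders bottom to top: 1111111110101101100



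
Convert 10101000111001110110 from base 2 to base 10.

Sum of powers of 2 for each 1-bit:
2^1 + 2^2 + 2^4 + 2^5 + 2^6 + 2^9 + 2^10 + 2^11 + 2^15 + 2^17 + 2^19
= 2 + 4 + 16 + 32 + 64 + 512 + 1024 + 2048 + 32768 + 131072 + 524288
= 691830



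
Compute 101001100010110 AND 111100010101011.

AND: 1 only when both bits are 1
  101001100010110
& 111100010101011
-----------------
  101000000000010
Decimal: 21270 & 30891 = 20482



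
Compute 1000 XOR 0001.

XOR: 1 when bits differ
  1000
^ 0001
------
  1001
Decimal: 8 ^ 1 = 9



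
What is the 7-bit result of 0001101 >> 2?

Original: 0001101 (decimal 13)
Shift right by 2 positions
Drop the 2 low bits; fill with zeros on the left
Result: 0000011 (decimal 3)
Equivalent: 13 >> 2 = 13 ÷ 2^2 = 3



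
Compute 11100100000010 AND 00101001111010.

AND: 1 only when both bits are 1
  11100100000010
& 00101001111010
----------------
  00100000000010
Decimal: 14594 & 2682 = 2050



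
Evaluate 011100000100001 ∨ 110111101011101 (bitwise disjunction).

OR: 1 when either bit is 1
  011100000100001
| 110111101011101
-----------------
  111111101111101
Decimal: 14369 | 28509 = 32637



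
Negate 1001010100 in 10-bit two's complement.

Original (sign bit 1, negative): 1001010100
Step 1 - Invert all bits: 0110101011
Step 2 - Add 1: 0110101100
Verification: 1001010100 + 0110101100 = 10000000000; discarding the end carry (carry out of the top bit) leaves the 10-bit value 0000000000, as required for x + (-x)



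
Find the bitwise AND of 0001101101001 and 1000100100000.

AND: 1 only when both bits are 1
  0001101101001
& 1000100100000
---------------
  0000100100000
Decimal: 873 & 4384 = 288



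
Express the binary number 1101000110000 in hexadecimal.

Group into 4-bit nibbles from right:
  0001 = 1
  1010 = A
  0011 = 3
  0000 = 0
Result: 1A30



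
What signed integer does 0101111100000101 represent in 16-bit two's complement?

Binary: 0101111100000101
Sign bit: 0 (non-negative)
Read directly as an unsigned value:
0101111100000101 = 16384 + 4096 + 2048 + 1024 + 512 + 256 + 4 + 1 = 24325
Value: 24325



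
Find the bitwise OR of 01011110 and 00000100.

OR: 1 when either bit is 1
  01011110
| 00000100
----------
  01011110
Decimal: 94 | 4 = 94



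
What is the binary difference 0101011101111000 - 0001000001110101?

Method 1 - Direct subtraction (column by column from the right: bit − bit − borrow-in; if negative, add 2 and borrow 1 from the next column):
borrow: 0000000000001110
        0101011101111000
-       0001000001110101
------------------------
        0100011100000011

Method 2 - Add two's complement:
Two's complement of 0001000001110101: invert → 1110111110001010, add 1 → 1110111110001011
  0101011101111000
+ 1110111110001011
------------------
 10100011100000011  (end carry out of the top bit = 1)
Discarding the end carry: 0100011100000011
Decimal check:
  0101011101111000 = 16384 + 4096 + 1024 + 512 + 256 + 64 + 32 + 16 + 8 = 22392
  0001000001110101 = 4096 + 64 + 32 + 16 + 4 + 1 = 4213
  22392 - 4213 = 18179, and 0100011100000011 = 16384 + 1024 + 512 + 256 + 2 + 1 = 18179 ✓



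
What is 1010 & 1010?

AND: 1 only when both bits are 1
  1010
& 1010
------
  1010
Decimal: 10 & 10 = 10



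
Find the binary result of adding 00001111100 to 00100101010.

Add column by column from the right: bit + bit + carry-in; write the sum mod 2, carry 1 when the sum is 2 or 3.
carry:  00011110000
        00001111100
+       00100101010
-------------------
       000110100110
(the carry out of the leftmost column, 0, becomes the leading bit)
Decimal check:
  00001111100 = 64 + 32 + 16 + 8 + 4 = 124
  00100101010 = 256 + 32 + 8 + 2 = 298
  124 + 298 = 422, and 000110100110 = 256 + 128 + 32 + 4 + 2 = 422 ✓



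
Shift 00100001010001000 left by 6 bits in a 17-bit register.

Original: 00100001010001000 (decimal 17032)
Shift left by 6 positions
Append 6 zeros on the right and drop the 6 high bits that overflow the 17-bit width
Result: 01010001000000000 (decimal 41472)
Equivalent: 17032 << 6 = 17032 × 2^6 = 1090048, truncated to 17 bits = 41472



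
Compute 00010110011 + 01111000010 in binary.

Add column by column from the right: bit + bit + carry-in; write the sum mod 2, carry 1 when the sum is 2 or 3.
carry:  11100000100
        00010110011
+       01111000010
-------------------
       010001110101
(the carry out of the leftmost column, 0, becomes the leading bit)
Decimal check:
  00010110011 = 128 + 32 + 16 + 2 + 1 = 179
  01111000010 = 512 + 256 + 128 + 64 + 2 = 962
  179 + 962 = 1141, and 010001110101 = 1024 + 64 + 32 + 16 + 4 + 1 = 1141 ✓

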